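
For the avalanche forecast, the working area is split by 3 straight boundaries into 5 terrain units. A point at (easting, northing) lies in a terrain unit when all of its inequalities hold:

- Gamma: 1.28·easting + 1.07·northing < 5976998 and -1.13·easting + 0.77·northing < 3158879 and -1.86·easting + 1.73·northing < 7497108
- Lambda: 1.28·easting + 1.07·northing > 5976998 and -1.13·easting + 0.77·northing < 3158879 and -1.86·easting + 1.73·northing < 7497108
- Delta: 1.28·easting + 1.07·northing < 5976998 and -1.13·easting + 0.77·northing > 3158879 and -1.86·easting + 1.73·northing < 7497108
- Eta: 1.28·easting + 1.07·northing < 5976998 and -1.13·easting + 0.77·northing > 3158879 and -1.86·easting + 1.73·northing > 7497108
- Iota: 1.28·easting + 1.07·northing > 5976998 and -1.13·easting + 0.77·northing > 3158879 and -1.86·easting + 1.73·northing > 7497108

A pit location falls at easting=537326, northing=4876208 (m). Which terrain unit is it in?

Gamma

1.28·537326 + 1.07·4876208 = 5905319.840, which is < 5976998
-1.13·537326 + 0.77·4876208 = 3147501.780, which is < 3158879
-1.86·537326 + 1.73·4876208 = 7436413.480, which is < 7497108
This sign pattern matches Gamma.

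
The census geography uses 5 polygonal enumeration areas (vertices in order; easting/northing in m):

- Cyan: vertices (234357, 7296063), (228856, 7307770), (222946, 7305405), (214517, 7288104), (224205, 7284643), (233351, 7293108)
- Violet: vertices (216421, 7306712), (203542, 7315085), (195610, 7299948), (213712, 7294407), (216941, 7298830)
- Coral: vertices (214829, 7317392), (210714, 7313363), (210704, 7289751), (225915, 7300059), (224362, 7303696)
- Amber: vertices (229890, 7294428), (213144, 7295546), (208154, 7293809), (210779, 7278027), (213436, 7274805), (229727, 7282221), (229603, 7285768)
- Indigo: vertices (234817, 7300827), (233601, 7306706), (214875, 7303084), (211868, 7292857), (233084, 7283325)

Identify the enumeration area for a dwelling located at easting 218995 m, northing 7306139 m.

Cast a ray rightward from (218995, 7306139). For each polygon, the edges (by vertex number in listed order) whose endpoints lie on opposite sides of northing = 7306139, where each meets that height, and whether that is right or left of the point:
Cyan: 1–2 at easting≈229622.4 (right), 2–3 at easting≈224780.2 (right) → 2 crossings.
Violet: 2–3 at easting≈198854.2 (left), 5–1 at easting≈216458.8 (left) → 0 crossings.
Coral: 2–3 at easting≈210710.9 (left), 5–1 at easting≈222661.6 (right) → 1 crossing.
Amber: no edge straddles that height → 0 crossings.
Indigo: 1–2 at easting≈233718.3 (right), 2–3 at easting≈230669.6 (right) → 2 crossings.
Only Coral has an odd count, so the point is inside Coral.

Coral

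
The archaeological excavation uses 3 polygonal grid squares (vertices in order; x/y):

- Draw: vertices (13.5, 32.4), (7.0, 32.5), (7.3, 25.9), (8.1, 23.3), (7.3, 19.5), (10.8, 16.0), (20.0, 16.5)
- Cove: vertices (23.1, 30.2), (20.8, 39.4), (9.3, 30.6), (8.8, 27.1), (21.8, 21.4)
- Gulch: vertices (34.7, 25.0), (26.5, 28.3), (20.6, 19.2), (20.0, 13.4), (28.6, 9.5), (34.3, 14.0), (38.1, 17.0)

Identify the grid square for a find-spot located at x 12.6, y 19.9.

Cast a ray rightward from (12.6, 19.9). For each polygon, the edges (by vertex number in listed order) whose endpoints lie on opposite sides of y = 19.9, where each meets that height, and whether that is right or left of the point:
Draw: 4–5 at x≈7.38 (left), 7–1 at x≈18.61 (right) → 1 crossing.
Cove: no edge straddles that height → 0 crossings.
Gulch: 2–3 at x≈21.05 (right), 7–1 at x≈36.87 (right) → 2 crossings.
Only Draw has an odd count, so the point is inside Draw.

Draw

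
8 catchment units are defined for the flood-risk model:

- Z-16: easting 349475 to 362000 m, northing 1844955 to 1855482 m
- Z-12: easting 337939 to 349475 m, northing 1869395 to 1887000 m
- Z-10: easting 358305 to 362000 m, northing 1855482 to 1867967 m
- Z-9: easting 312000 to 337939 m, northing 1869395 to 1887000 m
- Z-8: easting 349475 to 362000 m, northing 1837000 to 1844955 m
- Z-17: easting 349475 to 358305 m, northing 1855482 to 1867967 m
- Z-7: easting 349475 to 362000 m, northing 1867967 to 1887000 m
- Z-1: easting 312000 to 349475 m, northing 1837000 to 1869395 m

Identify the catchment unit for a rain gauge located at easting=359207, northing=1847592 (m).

The point has easting = 359207 and northing = 1847592.
Only Z-16 satisfies 349475 ≤ easting ≤ 362000 and 1844955 ≤ northing ≤ 1855482.

Z-16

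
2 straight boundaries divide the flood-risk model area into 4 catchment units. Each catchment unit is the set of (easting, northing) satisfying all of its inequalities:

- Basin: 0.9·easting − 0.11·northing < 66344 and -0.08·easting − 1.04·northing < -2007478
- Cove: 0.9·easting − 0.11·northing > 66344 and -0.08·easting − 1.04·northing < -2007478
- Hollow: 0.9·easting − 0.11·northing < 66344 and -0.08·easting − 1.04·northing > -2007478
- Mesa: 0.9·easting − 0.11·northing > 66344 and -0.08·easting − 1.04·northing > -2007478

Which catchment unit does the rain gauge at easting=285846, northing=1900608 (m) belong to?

0.9·285846 − 0.11·1900608 = 48194.520, which is < 66344
-0.08·285846 − 1.04·1900608 = -1999500.000, which is > -2007478
This sign pattern matches Hollow.

Hollow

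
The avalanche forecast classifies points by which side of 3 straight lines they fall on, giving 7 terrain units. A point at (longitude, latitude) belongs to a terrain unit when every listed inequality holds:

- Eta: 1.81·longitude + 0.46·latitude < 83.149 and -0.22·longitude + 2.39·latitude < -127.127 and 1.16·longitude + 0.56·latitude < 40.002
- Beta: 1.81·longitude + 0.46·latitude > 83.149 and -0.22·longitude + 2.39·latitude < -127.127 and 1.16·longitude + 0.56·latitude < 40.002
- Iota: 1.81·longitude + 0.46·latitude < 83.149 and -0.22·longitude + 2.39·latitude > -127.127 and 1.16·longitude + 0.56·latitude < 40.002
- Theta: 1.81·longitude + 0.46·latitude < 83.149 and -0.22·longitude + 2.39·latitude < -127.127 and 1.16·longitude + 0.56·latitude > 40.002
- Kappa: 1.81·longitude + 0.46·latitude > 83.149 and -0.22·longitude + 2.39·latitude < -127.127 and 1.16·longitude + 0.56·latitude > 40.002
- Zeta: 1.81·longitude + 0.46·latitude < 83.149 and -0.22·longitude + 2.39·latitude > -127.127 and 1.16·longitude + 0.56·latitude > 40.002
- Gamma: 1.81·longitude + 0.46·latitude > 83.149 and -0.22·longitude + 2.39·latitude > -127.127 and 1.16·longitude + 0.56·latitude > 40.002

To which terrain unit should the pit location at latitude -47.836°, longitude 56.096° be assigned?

Iota

1.81·56.096 + 0.46·-47.836 = 79.529, which is < 83.149
-0.22·56.096 + 2.39·-47.836 = -126.669, which is > -127.127
1.16·56.096 + 0.56·-47.836 = 38.283, which is < 40.002
This sign pattern matches Iota.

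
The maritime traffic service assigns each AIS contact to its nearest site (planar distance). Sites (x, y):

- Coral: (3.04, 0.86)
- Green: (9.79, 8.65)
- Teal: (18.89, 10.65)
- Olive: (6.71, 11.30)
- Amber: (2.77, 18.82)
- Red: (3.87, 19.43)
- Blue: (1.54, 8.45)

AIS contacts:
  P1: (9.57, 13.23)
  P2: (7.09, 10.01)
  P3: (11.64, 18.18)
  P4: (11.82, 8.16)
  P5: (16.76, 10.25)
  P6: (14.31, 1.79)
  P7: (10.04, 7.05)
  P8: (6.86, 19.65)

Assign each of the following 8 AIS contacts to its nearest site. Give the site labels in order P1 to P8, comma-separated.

Olive, Olive, Red, Green, Teal, Green, Green, Red

P1 → Olive (d²=11.90)
P2 → Olive (d²=1.81)
P3 → Red (d²=61.94)
P4 → Green (d²=4.36)
P5 → Teal (d²=4.70)
P6 → Green (d²=67.49)
P7 → Green (d²=2.62)
P8 → Red (d²=8.99)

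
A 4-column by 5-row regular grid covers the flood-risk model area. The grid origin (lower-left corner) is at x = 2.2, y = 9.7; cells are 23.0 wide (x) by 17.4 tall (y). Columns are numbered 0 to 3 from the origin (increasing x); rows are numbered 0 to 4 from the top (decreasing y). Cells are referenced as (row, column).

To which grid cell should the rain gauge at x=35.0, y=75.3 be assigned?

(1, 1)

Column index: ⌊(35.0 − 2.2) / 23.0⌋ = ⌊1.426⌋ = 1
Row offset from origin: ⌊(75.3 − 9.7) / 17.4⌋ = ⌊3.770⌋ = 3 → row 1 (counted from top)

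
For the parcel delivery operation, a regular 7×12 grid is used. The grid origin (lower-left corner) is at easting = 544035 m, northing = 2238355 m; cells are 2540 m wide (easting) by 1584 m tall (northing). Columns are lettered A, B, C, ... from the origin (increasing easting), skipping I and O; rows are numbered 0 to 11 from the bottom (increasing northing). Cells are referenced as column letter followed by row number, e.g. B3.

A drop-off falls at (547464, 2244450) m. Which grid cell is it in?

Column index: ⌊(547464 − 544035) / 2540⌋ = ⌊1.350⌋ = 1 → column B
Row offset from origin: ⌊(2244450 − 2238355) / 1584⌋ = ⌊3.848⌋ = 3 → row 3

B3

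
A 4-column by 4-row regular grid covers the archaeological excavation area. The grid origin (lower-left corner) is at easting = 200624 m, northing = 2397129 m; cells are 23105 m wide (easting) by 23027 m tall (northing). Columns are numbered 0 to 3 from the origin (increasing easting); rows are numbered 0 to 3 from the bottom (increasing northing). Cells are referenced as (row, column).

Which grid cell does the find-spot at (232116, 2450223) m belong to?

Column index: ⌊(232116 − 200624) / 23105⌋ = ⌊1.363⌋ = 1
Row offset from origin: ⌊(2450223 − 2397129) / 23027⌋ = ⌊2.306⌋ = 2 → row 2

(2, 1)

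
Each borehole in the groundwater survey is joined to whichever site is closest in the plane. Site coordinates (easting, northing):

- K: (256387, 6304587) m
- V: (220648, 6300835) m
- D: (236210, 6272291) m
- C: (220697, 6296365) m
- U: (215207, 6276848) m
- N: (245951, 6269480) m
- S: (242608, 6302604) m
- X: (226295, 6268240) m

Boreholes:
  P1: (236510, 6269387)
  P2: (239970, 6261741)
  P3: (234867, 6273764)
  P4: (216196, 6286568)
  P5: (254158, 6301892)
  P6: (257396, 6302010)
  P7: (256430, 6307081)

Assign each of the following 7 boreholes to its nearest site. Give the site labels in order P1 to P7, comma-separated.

P1 → D (d²=8523216.00)
P2 → N (d²=95664482.00)
P3 → D (d²=3973378.00)
P4 → U (d²=95456521.00)
P5 → K (d²=12231466.00)
P6 → K (d²=7659010.00)
P7 → K (d²=6221885.00)

D, N, D, U, K, K, K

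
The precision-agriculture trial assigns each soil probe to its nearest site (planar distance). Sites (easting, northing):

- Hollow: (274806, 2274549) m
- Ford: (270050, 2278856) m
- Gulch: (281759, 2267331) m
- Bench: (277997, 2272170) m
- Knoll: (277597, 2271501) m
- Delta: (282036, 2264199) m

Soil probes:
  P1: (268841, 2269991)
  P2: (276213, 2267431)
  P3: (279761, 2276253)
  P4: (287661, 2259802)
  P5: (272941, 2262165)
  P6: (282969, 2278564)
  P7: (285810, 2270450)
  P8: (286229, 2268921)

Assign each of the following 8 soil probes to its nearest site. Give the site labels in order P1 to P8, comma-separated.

P1 → Hollow (d²=56356589.00)
P2 → Knoll (d²=18480356.00)
P3 → Bench (d²=19782585.00)
P4 → Delta (d²=50974234.00)
P5 → Delta (d²=86856181.00)
P6 → Bench (d²=65604020.00)
P7 → Gulch (d²=26138762.00)
P8 → Gulch (d²=22509000.00)

Hollow, Knoll, Bench, Delta, Delta, Bench, Gulch, Gulch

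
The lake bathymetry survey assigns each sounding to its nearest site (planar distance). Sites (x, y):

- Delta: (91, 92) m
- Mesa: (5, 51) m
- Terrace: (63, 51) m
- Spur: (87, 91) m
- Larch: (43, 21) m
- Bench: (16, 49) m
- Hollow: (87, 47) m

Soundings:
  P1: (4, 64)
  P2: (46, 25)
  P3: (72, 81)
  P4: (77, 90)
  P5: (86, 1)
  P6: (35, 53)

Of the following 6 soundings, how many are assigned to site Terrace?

P1 → Mesa
P2 → Larch
P3 → Spur
P4 → Spur
P5 → Hollow
P6 → Bench
0 of the 6 go to Terrace.

0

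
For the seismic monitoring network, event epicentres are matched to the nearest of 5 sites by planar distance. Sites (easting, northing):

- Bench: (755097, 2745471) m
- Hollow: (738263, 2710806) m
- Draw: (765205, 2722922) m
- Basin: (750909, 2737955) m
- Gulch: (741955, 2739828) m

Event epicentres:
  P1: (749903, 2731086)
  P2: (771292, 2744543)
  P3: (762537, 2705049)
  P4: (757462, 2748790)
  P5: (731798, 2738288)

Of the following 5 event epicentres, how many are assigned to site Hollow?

P1 → Basin
P2 → Bench
P3 → Draw
P4 → Bench
P5 → Gulch
0 of the 5 go to Hollow.

0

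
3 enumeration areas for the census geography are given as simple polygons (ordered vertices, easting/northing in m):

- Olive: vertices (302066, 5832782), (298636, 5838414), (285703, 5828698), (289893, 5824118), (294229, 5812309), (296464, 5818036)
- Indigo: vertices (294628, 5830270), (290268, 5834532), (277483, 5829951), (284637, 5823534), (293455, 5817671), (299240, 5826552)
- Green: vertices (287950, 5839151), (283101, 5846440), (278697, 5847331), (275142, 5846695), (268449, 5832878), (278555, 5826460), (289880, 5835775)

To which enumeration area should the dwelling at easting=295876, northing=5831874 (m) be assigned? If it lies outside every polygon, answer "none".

Olive

Cast a ray rightward from (295876, 5831874). For each polygon, the edges (by vertex number in listed order) whose endpoints lie on opposite sides of northing = 5831874, where each meets that height, and whether that is right or left of the point:
Olive: 2–3 at easting≈289930.6 (left), 6–1 at easting≈301721.1 (right) → 1 crossing.
Indigo: 1–2 at easting≈292987.1 (left), 2–3 at easting≈282849.9 (left) → 0 crossings.
Green: 5–6 at easting≈270029.9 (left), 6–7 at easting≈285137.2 (left) → 0 crossings.
Only Olive has an odd count, so the point is inside Olive.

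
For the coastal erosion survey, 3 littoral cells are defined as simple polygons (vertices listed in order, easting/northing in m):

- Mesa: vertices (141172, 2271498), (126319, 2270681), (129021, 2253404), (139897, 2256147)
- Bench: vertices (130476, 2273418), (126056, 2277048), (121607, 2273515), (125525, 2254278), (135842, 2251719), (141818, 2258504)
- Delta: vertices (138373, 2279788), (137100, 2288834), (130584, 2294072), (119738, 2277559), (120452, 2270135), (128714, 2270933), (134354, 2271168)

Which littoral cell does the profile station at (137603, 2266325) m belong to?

Mesa

Cast a ray rightward from (137603, 2266325). For each polygon, the edges (by vertex number in listed order) whose endpoints lie on opposite sides of northing = 2266325, where each meets that height, and whether that is right or left of the point:
Mesa: 2–3 at easting≈127000.2 (left), 4–1 at easting≈140742.3 (right) → 1 crossing.
Bench: 3–4 at easting≈123071.4 (left), 6–1 at easting≈135870.2 (left) → 0 crossings.
Delta: no edge straddles that height → 0 crossings.
Only Mesa has an odd count, so the point is inside Mesa.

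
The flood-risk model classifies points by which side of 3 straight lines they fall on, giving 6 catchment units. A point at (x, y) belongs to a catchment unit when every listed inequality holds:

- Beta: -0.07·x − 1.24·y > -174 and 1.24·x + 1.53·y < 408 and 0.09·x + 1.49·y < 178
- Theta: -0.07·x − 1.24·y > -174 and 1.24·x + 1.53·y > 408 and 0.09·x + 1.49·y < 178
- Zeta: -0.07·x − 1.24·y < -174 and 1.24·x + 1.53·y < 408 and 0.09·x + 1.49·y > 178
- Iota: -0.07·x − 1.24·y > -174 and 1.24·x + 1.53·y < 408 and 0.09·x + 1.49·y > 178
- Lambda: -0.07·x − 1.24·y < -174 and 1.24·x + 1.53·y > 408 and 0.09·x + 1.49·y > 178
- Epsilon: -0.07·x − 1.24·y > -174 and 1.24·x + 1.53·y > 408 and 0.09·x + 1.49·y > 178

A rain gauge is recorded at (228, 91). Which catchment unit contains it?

Theta

-0.07·228 − 1.24·91 = -128.800, which is > -174
1.24·228 + 1.53·91 = 421.950, which is > 408
0.09·228 + 1.49·91 = 156.110, which is < 178
This sign pattern matches Theta.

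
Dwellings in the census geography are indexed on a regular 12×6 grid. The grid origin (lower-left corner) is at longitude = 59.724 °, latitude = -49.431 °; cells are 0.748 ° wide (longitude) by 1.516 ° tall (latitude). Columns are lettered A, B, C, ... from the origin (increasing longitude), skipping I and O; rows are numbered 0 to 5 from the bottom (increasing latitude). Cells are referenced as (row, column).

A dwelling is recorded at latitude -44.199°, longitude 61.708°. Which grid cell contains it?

Column index: ⌊(61.708 − 59.724) / 0.748⌋ = ⌊2.652⌋ = 2 → column C
Row offset from origin: ⌊(-44.199 − -49.431) / 1.516⌋ = ⌊3.451⌋ = 3 → row 3

(3, C)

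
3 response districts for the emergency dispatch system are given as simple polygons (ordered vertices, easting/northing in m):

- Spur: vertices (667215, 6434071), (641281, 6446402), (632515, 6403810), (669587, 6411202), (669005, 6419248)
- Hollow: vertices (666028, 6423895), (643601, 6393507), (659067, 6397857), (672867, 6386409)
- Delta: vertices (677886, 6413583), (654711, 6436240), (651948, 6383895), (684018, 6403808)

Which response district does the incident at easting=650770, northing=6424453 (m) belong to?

Spur

Cast a ray rightward from (650770, 6424453). For each polygon, the edges (by vertex number in listed order) whose endpoints lie on opposite sides of northing = 6424453, where each meets that height, and whether that is right or left of the point:
Spur: 2–3 at easting≈636763.6 (left), 5–1 at easting≈668376.5 (right) → 1 crossing.
Hollow: no edge straddles that height → 0 crossings.
Delta: 1–2 at easting≈666767.5 (right), 2–3 at easting≈654088.8 (right) → 2 crossings.
Only Spur has an odd count, so the point is inside Spur.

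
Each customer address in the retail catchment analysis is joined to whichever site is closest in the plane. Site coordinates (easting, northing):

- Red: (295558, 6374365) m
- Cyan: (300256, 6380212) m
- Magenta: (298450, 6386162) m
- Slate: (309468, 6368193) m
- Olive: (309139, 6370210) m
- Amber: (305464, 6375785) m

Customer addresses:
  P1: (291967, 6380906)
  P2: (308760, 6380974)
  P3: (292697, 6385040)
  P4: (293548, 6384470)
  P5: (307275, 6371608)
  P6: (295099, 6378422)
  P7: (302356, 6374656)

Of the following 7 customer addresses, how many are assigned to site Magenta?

2

P1 → Red
P2 → Amber
P3 → Magenta
P4 → Magenta
P5 → Olive
P6 → Red
P7 → Amber
2 of the 7 go to Magenta.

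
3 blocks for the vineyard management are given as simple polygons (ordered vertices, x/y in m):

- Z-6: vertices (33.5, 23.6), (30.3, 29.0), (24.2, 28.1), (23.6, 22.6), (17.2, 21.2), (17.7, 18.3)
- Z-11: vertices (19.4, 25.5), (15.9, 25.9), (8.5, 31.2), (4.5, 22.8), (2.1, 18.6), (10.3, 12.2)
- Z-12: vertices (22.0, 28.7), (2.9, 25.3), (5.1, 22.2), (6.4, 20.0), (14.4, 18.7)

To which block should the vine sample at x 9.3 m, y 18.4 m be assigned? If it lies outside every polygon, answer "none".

Cast a ray rightward from (9.3, 18.4). For each polygon, the edges (by vertex number in listed order) whose endpoints lie on opposite sides of y = 18.4, where each meets that height, and whether that is right or left of the point:
Z-6: 5–6 at x≈17.68 (right), 6–1 at x≈18.00 (right) → 2 crossings.
Z-11: 5–6 at x≈2.36 (left), 6–1 at x≈14.54 (right) → 1 crossing.
Z-12: no edge straddles that height → 0 crossings.
Only Z-11 has an odd count, so the point is inside Z-11.

Z-11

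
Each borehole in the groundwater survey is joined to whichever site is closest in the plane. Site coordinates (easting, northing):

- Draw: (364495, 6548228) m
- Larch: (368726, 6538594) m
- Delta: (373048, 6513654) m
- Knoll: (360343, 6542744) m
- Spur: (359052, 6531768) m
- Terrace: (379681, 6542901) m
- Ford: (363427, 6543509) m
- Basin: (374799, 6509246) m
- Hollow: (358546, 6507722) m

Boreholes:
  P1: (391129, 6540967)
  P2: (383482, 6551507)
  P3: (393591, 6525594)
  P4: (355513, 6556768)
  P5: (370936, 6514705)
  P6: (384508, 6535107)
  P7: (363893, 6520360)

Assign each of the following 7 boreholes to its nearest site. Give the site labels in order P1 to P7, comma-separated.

P1 → Terrace (d²=134797060.00)
P2 → Terrace (d²=88510837.00)
P3 → Terrace (d²=493020349.00)
P4 → Draw (d²=153607924.00)
P5 → Delta (d²=5565145.00)
P6 → Terrace (d²=84046365.00)
P7 → Delta (d²=128784461.00)

Terrace, Terrace, Terrace, Draw, Delta, Terrace, Delta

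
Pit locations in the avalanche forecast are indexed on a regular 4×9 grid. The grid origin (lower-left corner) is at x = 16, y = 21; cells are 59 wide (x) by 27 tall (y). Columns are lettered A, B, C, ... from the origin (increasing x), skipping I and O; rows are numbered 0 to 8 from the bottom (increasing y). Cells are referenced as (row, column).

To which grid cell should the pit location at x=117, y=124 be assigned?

Column index: ⌊(117 − 16) / 59⌋ = ⌊1.712⌋ = 1 → column B
Row offset from origin: ⌊(124 − 21) / 27⌋ = ⌊3.815⌋ = 3 → row 3

(3, B)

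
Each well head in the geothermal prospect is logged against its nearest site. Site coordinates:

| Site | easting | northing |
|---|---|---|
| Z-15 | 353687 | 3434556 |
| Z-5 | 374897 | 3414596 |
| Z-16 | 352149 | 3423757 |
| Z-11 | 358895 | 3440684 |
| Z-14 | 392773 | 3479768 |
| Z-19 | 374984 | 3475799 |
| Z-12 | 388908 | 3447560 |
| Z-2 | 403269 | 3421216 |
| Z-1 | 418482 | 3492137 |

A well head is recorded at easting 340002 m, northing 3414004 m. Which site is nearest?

Squared distances to each site:
Z-15: 609663929.000; Z-5: 1218011489.000; Z-16: 242670618.000; Z-11: 1068767849.000; Z-14: 7109682137.000; Z-19: 5042362349.000; Z-12: 3517801972.000; Z-2: 4054726233.000; Z-1: 12263876089.000.
Minimum at Z-16.

Z-16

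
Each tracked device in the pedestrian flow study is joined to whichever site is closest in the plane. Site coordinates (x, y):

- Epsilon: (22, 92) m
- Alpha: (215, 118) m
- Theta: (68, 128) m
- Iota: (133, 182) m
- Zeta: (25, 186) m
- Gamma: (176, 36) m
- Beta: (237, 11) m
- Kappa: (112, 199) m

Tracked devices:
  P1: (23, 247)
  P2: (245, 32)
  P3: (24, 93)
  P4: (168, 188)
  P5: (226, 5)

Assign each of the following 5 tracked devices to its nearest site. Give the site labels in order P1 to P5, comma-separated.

Zeta, Beta, Epsilon, Iota, Beta

P1 → Zeta (d²=3725.00)
P2 → Beta (d²=505.00)
P3 → Epsilon (d²=5.00)
P4 → Iota (d²=1261.00)
P5 → Beta (d²=157.00)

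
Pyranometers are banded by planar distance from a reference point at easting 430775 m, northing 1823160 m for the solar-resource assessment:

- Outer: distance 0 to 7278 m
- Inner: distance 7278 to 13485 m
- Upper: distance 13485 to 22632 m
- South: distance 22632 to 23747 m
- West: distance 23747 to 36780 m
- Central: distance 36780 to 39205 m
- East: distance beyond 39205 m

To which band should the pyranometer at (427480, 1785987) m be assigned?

Central

Distance = √((427480−430775)² + (1785987−1823160)²) = √(10857025.000 + 1381831929.000) = 37318.748 m.
36780 ≤ 37318.748 < 39205 → Central.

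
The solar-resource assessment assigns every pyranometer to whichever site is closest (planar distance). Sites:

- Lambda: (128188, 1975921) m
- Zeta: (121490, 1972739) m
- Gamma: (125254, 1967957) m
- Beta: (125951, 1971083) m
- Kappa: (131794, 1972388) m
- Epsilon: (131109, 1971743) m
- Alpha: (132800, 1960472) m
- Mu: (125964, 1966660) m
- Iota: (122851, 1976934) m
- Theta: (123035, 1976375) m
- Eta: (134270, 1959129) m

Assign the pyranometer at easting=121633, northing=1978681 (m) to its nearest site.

Iota

Squared distances to each site:
Lambda: 50585625.000; Zeta: 35327813.000; Gamma: 128115817.000; Beta: 76374728.000; Kappa: 142847770.000; Epsilon: 137930420.000; Alpha: 456269570.000; Mu: 163262002.000; Iota: 4535533.000; Theta: 7283240.000; Eta: 541974473.000.
Minimum at Iota.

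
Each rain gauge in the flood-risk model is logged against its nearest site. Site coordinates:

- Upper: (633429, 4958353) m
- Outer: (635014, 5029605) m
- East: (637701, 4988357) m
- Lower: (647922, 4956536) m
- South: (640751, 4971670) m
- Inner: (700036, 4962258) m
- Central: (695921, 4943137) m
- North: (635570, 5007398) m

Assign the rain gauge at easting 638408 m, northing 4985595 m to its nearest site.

Squared distances to each site:
Upper: 766917005.000; Outer: 1948399336.000; East: 8128493.000; Lower: 934941677.000; South: 199395274.000; Inner: 4342625953.000; Central: 5110426933.000; North: 483425053.000.
Minimum at East.

East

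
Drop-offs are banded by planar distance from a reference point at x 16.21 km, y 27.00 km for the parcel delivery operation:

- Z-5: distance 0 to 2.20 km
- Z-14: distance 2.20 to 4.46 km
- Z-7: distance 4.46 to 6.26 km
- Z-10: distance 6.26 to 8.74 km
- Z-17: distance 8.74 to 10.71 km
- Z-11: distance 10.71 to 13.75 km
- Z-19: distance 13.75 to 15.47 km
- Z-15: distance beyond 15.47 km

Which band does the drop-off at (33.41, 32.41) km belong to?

Z-15

Distance = √((33.41−16.21)² + (32.41−27.00)²) = √(295.840 + 29.268) = 18.031 km.
15.47 ≤ 18.031 < ∞ → Z-15.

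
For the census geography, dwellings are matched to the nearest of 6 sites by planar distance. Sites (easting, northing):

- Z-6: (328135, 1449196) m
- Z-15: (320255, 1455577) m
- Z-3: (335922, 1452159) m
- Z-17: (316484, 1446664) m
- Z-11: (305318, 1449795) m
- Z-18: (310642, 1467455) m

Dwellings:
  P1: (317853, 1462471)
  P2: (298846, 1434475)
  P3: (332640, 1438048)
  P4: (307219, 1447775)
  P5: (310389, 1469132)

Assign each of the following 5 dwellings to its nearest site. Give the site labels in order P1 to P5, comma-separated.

Z-15, Z-11, Z-6, Z-11, Z-18

P1 → Z-15 (d²=53296840.00)
P2 → Z-11 (d²=276589184.00)
P3 → Z-6 (d²=144572929.00)
P4 → Z-11 (d²=7694201.00)
P5 → Z-18 (d²=2876338.00)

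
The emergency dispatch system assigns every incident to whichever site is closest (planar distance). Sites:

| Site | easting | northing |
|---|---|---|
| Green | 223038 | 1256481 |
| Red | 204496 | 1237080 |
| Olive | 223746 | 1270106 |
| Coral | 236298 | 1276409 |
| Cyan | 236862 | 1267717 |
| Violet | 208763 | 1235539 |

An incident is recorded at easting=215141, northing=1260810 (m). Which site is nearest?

Squared distances to each site:
Green: 81102850.000; Red: 676428925.000; Olive: 160461641.000; Coral: 690947450.000; Cyan: 519508490.000; Violet: 679302325.000.
Minimum at Green.

Green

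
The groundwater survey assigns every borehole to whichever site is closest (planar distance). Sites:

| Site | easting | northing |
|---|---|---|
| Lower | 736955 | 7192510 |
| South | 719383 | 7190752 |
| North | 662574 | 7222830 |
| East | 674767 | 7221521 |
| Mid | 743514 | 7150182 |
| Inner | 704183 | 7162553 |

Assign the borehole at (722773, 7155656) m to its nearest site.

Squared distances to each site:
Lower: 1559346440.000; South: 1243221316.000; North: 8136265877.000; East: 6642774261.000; Mid: 460153757.000; Inner: 393156709.000.
Minimum at Inner.

Inner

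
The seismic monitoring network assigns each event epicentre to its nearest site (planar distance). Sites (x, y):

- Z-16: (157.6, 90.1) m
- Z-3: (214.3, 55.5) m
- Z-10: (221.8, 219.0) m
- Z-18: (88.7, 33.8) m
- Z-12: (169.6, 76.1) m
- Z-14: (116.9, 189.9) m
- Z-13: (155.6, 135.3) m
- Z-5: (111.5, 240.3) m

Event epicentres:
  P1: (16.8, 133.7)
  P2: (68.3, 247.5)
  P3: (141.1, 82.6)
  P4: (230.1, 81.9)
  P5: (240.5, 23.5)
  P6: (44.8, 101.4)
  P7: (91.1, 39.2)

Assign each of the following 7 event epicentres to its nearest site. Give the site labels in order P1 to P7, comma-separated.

Z-14, Z-5, Z-16, Z-3, Z-3, Z-18, Z-18

P1 → Z-14 (d²=13178.45)
P2 → Z-5 (d²=1918.08)
P3 → Z-16 (d²=328.50)
P4 → Z-3 (d²=946.60)
P5 → Z-3 (d²=1710.44)
P6 → Z-18 (d²=6496.97)
P7 → Z-18 (d²=34.92)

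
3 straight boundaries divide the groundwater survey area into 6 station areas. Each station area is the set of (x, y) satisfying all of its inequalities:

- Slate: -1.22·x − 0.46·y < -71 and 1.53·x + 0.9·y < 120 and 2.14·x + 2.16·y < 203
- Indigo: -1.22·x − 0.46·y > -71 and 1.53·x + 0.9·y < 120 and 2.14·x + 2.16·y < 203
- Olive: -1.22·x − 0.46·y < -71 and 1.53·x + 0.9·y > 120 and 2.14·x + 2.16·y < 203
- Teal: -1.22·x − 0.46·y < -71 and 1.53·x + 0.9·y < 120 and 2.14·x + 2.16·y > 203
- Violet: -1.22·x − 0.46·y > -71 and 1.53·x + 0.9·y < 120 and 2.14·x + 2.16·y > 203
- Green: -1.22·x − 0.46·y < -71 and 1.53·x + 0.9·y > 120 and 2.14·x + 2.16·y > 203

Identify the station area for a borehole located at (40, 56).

Teal

-1.22·40 − 0.46·56 = -74.560, which is < -71
1.53·40 + 0.9·56 = 111.600, which is < 120
2.14·40 + 2.16·56 = 206.560, which is > 203
This sign pattern matches Teal.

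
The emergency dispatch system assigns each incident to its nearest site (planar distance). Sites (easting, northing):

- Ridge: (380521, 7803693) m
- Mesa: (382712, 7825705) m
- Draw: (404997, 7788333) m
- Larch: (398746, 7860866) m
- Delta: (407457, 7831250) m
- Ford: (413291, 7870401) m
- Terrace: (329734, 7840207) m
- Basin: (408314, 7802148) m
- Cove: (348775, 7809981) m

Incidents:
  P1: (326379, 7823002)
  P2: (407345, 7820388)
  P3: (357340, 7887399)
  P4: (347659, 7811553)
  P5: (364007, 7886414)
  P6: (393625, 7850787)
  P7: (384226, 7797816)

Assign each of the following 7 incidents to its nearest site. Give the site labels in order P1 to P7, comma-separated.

Terrace, Delta, Larch, Cove, Larch, Larch, Ridge

P1 → Terrace (d²=307268050.00)
P2 → Delta (d²=117995588.00)
P3 → Larch (d²=2418456925.00)
P4 → Cove (d²=3716640.00)
P5 → Larch (d²=1859498425.00)
P6 → Larch (d²=127810882.00)
P7 → Ridge (d²=48266154.00)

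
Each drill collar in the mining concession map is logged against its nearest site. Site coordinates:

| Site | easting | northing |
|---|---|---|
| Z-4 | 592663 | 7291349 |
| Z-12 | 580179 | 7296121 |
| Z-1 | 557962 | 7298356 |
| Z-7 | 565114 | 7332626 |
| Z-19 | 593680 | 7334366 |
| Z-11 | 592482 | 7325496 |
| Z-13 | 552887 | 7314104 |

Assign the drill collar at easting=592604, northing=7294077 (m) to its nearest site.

Z-4

Squared distances to each site:
Z-4: 7445465.000; Z-12: 158558561.000; Z-1: 1218378005.000; Z-7: 2241725501.000; Z-19: 1624361297.000; Z-11: 987168445.000; Z-13: 1978520818.000.
Minimum at Z-4.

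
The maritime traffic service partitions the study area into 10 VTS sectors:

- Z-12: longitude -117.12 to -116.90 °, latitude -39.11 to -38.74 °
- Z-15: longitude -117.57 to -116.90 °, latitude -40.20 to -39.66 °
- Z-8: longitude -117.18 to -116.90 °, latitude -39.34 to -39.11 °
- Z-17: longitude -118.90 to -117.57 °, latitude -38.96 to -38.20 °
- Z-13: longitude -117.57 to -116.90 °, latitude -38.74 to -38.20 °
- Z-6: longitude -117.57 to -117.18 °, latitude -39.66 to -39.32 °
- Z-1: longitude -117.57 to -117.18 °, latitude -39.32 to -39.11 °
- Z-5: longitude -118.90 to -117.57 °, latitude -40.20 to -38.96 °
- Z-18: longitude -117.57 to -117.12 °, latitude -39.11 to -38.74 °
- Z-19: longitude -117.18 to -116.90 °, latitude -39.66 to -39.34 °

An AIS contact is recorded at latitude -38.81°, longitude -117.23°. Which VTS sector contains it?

The point has longitude = -117.23 and latitude = -38.81.
Only Z-18 satisfies -117.57 ≤ longitude ≤ -117.12 and -39.11 ≤ latitude ≤ -38.74.

Z-18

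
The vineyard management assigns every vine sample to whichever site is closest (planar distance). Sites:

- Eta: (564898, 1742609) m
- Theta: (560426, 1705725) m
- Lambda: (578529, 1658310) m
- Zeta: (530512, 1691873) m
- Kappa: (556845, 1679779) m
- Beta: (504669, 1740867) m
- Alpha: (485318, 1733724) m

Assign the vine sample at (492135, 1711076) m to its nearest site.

Alpha

Squared distances to each site:
Eta: 6288784258.000; Theta: 4692293882.000; Lambda: 10248173992.000; Zeta: 1841549338.000; Kappa: 5166886309.000; Beta: 1044604837.000; Alpha: 559403393.000.
Minimum at Alpha.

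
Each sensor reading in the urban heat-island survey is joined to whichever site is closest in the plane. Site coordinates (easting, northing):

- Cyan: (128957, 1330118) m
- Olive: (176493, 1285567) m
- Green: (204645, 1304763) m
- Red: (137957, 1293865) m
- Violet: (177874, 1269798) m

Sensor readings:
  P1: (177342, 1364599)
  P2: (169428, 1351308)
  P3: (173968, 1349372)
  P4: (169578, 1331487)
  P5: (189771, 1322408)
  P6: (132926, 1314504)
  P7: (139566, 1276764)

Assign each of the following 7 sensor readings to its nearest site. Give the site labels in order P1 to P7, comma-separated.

Cyan, Cyan, Cyan, Cyan, Green, Cyan, Red

P1 → Cyan (d²=3530047586.00)
P2 → Cyan (d²=2086917941.00)
P3 → Cyan (d²=2396706637.00)
P4 → Cyan (d²=1651939802.00)
P5 → Green (d²=532581901.00)
P6 → Cyan (d²=259549957.00)
P7 → Red (d²=295033082.00)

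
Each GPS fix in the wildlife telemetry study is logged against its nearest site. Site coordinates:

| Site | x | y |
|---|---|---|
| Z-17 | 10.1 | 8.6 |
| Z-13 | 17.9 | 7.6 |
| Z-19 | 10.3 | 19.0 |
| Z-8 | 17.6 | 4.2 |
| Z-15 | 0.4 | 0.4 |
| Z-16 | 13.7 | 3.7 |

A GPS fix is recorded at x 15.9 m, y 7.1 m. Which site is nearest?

Z-13

Squared distances to each site:
Z-17: 35.890; Z-13: 4.250; Z-19: 172.970; Z-8: 11.300; Z-15: 285.140; Z-16: 16.400.
Minimum at Z-13.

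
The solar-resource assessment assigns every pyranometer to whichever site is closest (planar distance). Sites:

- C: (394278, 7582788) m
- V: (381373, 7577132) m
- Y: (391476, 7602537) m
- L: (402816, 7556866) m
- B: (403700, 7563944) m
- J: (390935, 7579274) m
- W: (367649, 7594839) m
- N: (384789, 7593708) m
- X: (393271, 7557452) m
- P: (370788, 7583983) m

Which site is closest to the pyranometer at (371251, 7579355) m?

Squared distances to each site:
C: 542028218.000; V: 107396613.000; Y: 946455749.000; L: 1502104346.000; B: 1290436522.000; J: 387466417.000; W: 252728660.000; N: 389286053.000; X: 964621809.000; P: 21632753.000.
Minimum at P.

P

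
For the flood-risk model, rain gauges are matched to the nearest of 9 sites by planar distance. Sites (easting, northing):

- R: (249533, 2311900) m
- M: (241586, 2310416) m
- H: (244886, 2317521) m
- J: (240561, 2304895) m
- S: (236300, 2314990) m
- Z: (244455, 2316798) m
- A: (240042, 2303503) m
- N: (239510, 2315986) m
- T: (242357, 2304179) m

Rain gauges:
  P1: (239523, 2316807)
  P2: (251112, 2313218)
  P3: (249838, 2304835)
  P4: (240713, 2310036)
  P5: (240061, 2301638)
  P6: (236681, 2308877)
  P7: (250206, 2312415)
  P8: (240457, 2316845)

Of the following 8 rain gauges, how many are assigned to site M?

P1 → N
P2 → R
P3 → R
P4 → M
P5 → A
P6 → M
P7 → R
P8 → N
2 of the 8 go to M.

2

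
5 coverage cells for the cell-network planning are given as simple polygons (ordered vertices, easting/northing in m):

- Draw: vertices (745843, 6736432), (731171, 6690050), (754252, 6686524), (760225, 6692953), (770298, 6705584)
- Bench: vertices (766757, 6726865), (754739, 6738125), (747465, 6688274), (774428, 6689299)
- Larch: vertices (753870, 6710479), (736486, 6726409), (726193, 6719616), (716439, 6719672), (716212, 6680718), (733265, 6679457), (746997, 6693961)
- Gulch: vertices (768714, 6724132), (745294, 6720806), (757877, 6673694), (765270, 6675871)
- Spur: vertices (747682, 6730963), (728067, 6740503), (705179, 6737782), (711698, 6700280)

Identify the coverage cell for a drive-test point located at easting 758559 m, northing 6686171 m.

Cast a ray rightward from (758559, 6686171). For each polygon, the edges (by vertex number in listed order) whose endpoints lie on opposite sides of northing = 6686171, where each meets that height, and whether that is right or left of the point:
Draw: no edge straddles that height → 0 crossings.
Bench: no edge straddles that height → 0 crossings.
Larch: 4–5 at easting≈716243.8 (left), 6–7 at easting≈739621.6 (left) → 0 crossings.
Gulch: 2–3 at easting≈754544.6 (left), 4–1 at easting≈766005.0 (right) → 1 crossing.
Spur: no edge straddles that height → 0 crossings.
Only Gulch has an odd count, so the point is inside Gulch.

Gulch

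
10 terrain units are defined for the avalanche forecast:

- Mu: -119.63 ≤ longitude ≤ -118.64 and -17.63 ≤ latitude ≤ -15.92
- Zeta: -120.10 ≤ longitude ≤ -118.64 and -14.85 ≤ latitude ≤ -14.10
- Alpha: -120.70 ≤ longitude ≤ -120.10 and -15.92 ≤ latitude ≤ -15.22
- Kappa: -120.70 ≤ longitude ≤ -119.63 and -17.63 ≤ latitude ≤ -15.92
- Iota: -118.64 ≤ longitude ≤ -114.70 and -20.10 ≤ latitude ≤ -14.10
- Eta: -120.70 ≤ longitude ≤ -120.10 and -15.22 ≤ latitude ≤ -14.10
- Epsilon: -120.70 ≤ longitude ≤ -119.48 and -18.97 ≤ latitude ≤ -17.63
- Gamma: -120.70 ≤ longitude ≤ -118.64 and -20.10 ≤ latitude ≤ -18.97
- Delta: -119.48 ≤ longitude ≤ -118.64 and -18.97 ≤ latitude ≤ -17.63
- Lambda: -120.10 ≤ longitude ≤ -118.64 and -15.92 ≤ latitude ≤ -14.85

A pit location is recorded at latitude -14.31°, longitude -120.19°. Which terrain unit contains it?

The point has longitude = -120.19 and latitude = -14.31.
Only Eta satisfies -120.70 ≤ longitude ≤ -120.10 and -15.22 ≤ latitude ≤ -14.10.

Eta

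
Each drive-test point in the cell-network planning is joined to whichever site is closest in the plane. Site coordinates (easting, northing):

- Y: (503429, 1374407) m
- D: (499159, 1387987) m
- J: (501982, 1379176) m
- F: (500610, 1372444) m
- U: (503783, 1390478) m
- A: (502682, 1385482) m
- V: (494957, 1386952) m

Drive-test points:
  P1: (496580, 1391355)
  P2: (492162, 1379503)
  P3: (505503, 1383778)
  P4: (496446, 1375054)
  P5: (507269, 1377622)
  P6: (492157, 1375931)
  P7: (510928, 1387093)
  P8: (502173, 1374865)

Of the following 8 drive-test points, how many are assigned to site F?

2

P1 → D
P2 → V
P3 → A
P4 → F
P5 → Y
P6 → F
P7 → U
P8 → Y
2 of the 8 go to F.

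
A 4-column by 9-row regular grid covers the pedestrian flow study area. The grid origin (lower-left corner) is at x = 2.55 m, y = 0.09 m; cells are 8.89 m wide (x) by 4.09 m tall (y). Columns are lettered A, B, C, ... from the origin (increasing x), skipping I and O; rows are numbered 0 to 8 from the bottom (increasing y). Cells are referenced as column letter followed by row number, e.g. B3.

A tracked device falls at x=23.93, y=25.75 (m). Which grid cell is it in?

Column index: ⌊(23.93 − 2.55) / 8.89⌋ = ⌊2.405⌋ = 2 → column C
Row offset from origin: ⌊(25.75 − 0.09) / 4.09⌋ = ⌊6.274⌋ = 6 → row 6

C6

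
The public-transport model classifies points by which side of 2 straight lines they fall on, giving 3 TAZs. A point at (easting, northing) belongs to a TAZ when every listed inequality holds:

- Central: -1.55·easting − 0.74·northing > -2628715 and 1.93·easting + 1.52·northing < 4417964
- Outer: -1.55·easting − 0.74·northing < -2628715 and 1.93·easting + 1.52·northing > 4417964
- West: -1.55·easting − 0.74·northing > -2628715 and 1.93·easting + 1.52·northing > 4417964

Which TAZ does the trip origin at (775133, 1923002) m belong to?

West

-1.55·775133 − 0.74·1923002 = -2624477.630, which is > -2628715
1.93·775133 + 1.52·1923002 = 4418969.730, which is > 4417964
This sign pattern matches West.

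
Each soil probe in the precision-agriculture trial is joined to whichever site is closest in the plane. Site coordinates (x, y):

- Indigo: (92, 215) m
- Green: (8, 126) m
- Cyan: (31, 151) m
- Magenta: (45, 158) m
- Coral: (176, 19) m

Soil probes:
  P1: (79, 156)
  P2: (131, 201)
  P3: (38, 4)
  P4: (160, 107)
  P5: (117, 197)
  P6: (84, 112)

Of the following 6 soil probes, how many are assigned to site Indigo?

2

P1 → Magenta
P2 → Indigo
P3 → Green
P4 → Coral
P5 → Indigo
P6 → Magenta
2 of the 6 go to Indigo.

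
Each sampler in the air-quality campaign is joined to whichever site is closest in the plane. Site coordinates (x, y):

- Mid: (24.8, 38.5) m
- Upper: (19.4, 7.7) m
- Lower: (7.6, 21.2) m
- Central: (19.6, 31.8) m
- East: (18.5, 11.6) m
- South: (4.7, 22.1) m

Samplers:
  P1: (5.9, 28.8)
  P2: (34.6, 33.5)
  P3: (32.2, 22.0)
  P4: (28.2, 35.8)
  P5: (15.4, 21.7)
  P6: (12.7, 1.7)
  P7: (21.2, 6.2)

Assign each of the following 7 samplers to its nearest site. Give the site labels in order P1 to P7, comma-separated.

P1 → South (d²=46.33)
P2 → Mid (d²=121.04)
P3 → Central (d²=254.80)
P4 → Mid (d²=18.85)
P5 → Lower (d²=61.09)
P6 → Upper (d²=80.89)
P7 → Upper (d²=5.49)

South, Mid, Central, Mid, Lower, Upper, Upper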